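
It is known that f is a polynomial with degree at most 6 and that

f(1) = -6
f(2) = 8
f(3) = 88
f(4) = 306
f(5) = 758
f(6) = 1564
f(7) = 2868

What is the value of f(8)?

First differences: 14, 80, 218, 452, 806, 1304. Second differences: 66, 138, 234, 354, 498. Third differences: 72, 96, 120, 144. Fourth differences: 24, 24, 24.
Level-4 differences are constant, so f has degree 4.
Fitting a degree-4 polynomial gives f(n) = n^4 + 2n³ - 4n² - 3n - 2.
Then f(8) = 4838.

4838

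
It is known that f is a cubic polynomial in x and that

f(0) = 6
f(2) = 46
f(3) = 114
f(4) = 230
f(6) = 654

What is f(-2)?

Write f(x) = ax³ + bx² + cx + d; the 5 given values yield a linear system in the 4 coefficients.
Solving, f(x) = 2x³ + 6x² + 6.
Then f(-2) = 14.

14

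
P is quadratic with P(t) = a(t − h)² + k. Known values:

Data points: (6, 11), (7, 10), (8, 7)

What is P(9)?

First differences -1, -3; second difference -2 = 2a, so a = -1.
Expanding, the t-coefficient is −2ah = 2h; matching it to the data gives h = 6, and then k = 11.
So P(t) = -1(t − 6)² + 11.
P(9) = -1·3² + 11 = 2.

2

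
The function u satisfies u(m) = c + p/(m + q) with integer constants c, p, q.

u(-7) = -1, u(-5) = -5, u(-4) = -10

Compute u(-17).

(u(m) − c)(m + q) = p for each data point; the three points give a linear system in c and q, then p follows.
Solving: c = 5, q = 2, p = 30, so u(m) = 5 + 30/(m + 2).
Then u(-17) = 5 + 30/(-15) = 3.

3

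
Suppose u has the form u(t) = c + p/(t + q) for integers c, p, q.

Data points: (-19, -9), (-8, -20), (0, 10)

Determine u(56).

-4

(u(t) − c)(t + q) = p for each data point; the three points give a linear system in c and q, then p follows.
Solving: c = -5, q = 4, p = 60, so u(t) = -5 + 60/(t + 4).
Then u(56) = -5 + 60/60 = -4.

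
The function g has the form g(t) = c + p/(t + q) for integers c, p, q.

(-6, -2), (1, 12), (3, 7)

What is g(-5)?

(g(t) − c)(t + q) = p for each data point; the three points give a linear system in c and q, then p follows.
Solving: c = 2, q = 1, p = 20, so g(t) = 2 + 20/(t + 1).
Then g(-5) = 2 + 20/(-4) = -3.

-3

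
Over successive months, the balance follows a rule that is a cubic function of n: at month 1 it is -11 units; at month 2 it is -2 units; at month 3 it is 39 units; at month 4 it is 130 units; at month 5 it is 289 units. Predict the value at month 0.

Write the value at n as Q(n).
First differences: 9, 41, 91, 159. Second differences: 32, 50, 68. Third differences: 18, 18.
Level-3 differences are constant, so Q has degree 3.
Fitting a degree-3 polynomial gives Q(n) = 3n³ - 2n² - 6n - 6.
Then Q(0) = -6.

-6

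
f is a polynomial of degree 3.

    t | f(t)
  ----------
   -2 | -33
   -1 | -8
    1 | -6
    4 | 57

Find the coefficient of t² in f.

-4

Write f(t) = at³ + bt² + ct + d; the 4 given values yield a linear system in the 4 coefficients.
Solving, f(t) = 2t³ - 4t² - t - 3.
The coefficient of t² is -4.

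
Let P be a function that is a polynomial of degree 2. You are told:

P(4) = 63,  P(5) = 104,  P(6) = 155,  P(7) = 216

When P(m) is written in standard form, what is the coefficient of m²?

5

First differences: 41, 51, 61. Second differences: 10, 10.
Level-2 differences are constant, so P has degree 2.
Fitting a degree-2 polynomial gives P(m) = 5m² - 4m - 1.
The coefficient of m² is 5.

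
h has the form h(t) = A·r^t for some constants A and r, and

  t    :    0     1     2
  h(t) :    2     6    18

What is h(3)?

54

Consecutive ratio: 6/2 = 3, and 18/6 = 3, so r = 3.
Then A·3^0 = 2 gives A = 2, and h(t) = 2·3^t.
h(3) = 2·3^3 = 54.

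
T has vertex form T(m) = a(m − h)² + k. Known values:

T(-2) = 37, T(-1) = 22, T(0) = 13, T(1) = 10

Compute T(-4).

85

First differences -15, -9, -3; second difference 6 = 2a, so a = 3.
Expanding, the m-coefficient is −2ah = -6h; matching it to the data gives h = 1, and then k = 10.
So T(m) = 3(m − 1)² + 10.
T(-4) = 3·(-5)² + 10 = 85.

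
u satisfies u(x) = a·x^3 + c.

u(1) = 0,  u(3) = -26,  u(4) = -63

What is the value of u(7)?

From u(1) = 0 and u(3) = -26: 1a + c = 0 and 27a + c = -26.
Subtracting: 26a = -26, so a = -1; then c = 0 − (-1)·1 = 1.
So u(x) = -1x³ + 1, and u(7) = -342.

-342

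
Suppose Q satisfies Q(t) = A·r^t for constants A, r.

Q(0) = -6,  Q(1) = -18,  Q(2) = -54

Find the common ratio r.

Consecutive ratio: -18/(-6) = 3, and -54/(-18) = 3, so r = 3.
Then A·3^0 = -6 gives A = -6, and Q(t) = -6·3^t.

3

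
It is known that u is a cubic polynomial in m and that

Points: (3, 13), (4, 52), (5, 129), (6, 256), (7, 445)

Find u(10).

1504

First differences: 39, 77, 127, 189. Second differences: 38, 50, 62. Third differences: 12, 12.
Level-3 differences are constant, so u has degree 3.
Fitting a degree-3 polynomial gives u(m) = 2m³ - 5m² + 4.
Then u(10) = 1504.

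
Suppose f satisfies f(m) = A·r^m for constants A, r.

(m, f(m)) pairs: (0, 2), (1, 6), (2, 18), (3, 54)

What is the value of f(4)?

Consecutive ratio: 6/2 = 3, and 18/6 = 3, so r = 3.
Then A·3^0 = 2 gives A = 2, and f(m) = 2·3^m.
f(4) = 2·3^4 = 162.

162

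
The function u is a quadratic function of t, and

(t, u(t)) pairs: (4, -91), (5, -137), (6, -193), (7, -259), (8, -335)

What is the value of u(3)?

-55

First differences: -46, -56, -66, -76. Second differences: -10, -10, -10.
Level-2 differences are constant, so u has degree 2.
Fitting a degree-2 polynomial gives u(t) = -5t² - t - 7.
Then u(3) = -55.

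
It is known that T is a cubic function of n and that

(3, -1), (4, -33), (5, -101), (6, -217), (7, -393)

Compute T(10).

Write T(n) = an³ + bn² + cn + d; the 5 given values yield a linear system in the 4 coefficients.
Solving, T(n) = -2n³ + 6n² - 1.
Then T(10) = -1401.

-1401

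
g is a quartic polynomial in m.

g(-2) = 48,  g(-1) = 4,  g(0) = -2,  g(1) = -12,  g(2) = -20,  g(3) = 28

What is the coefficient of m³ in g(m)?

-3

First differences: -44, -6, -10, -8, 48. Second differences: 38, -4, 2, 56. Third differences: -42, 6, 54. Fourth differences: 48, 48.
Level-4 differences are constant, so g has degree 4.
Fitting a degree-4 polynomial gives g(m) = 2m^4 - 3m³ - 4m² - 5m - 2.
The coefficient of m³ is -3.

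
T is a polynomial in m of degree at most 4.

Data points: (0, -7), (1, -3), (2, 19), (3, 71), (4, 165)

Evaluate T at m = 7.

819

Write T(m) = am^4 + bm³ + cm² + dm + e; the 5 given values yield a linear system in the 5 coefficients.
Solving, the leading coefficient vanishes, and T(m) = 2m³ + 3m² - m - 7.
Then T(7) = 819.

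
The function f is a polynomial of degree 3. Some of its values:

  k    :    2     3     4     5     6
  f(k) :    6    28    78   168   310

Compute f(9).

First differences: 22, 50, 90, 142. Second differences: 28, 40, 52. Third differences: 12, 12.
Level-3 differences are constant, so f has degree 3.
Fitting a degree-3 polynomial gives f(k) = 2k³ - 4k² + 4k - 2.
Then f(9) = 1168.

1168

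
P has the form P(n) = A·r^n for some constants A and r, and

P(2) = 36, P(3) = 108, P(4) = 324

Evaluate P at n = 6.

Consecutive ratio: 108/36 = 3, and 324/108 = 3, so r = 3.
Then A·3^2 = 36 gives A = 4, and P(n) = 4·3^n.
P(6) = 4·3^6 = 2916.

2916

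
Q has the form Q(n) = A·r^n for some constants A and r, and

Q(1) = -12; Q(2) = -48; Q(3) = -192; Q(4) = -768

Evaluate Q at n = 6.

-12288

Consecutive ratio: -48/(-12) = 4, and -192/(-48) = 4, so r = 4.
Then A·4^1 = -12 gives A = -3, and Q(n) = -3·4^n.
Q(6) = -3·4^6 = -12288.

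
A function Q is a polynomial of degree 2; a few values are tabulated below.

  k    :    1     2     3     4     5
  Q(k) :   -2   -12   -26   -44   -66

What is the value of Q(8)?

First differences: -10, -14, -18, -22. Second differences: -4, -4, -4.
Level-2 differences are constant, so Q has degree 2.
Fitting a degree-2 polynomial gives Q(k) = -2k² - 4k + 4.
Then Q(8) = -156.

-156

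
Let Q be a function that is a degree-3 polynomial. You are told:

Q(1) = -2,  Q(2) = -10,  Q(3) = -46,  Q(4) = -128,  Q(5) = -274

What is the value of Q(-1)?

2

First differences: -8, -36, -82, -146. Second differences: -28, -46, -64. Third differences: -18, -18.
Level-3 differences are constant, so Q has degree 3.
Fitting a degree-3 polynomial gives Q(x) = -3x³ + 4x² + x - 4.
Then Q(-1) = 2.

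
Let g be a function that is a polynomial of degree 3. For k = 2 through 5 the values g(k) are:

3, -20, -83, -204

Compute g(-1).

Write g(k) = ak³ + bk² + ck + d; the 4 given values yield a linear system in the 4 coefficients.
Solving, g(k) = -3k³ + 7k² - k + 1.
Then g(-1) = 12.

12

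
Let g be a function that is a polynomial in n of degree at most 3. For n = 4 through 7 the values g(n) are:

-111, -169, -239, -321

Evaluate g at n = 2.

First differences: -58, -70, -82. Second differences: -12, -12.
Level-2 differences are constant, so g has degree 2.
Fitting a degree-2 polynomial gives g(n) = -6n² - 4n + 1.
Then g(2) = -31.

-31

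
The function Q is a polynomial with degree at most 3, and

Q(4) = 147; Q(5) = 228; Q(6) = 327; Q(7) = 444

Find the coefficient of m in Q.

0

First differences: 81, 99, 117. Second differences: 18, 18.
Level-2 differences are constant, so Q has degree 2.
Fitting a degree-2 polynomial gives Q(m) = 9m² + 3.
The coefficient of m is 0.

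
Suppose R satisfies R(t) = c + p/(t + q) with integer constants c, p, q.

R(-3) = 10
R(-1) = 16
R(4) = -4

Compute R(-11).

6

(R(t) − c)(t + q) = p for each data point; the three points give a linear system in c and q, then p follows.
Solving: c = 4, q = -1, p = -24, so R(t) = 4 − 24/(t − 1).
Then R(-11) = 4 − 24/(-12) = 6.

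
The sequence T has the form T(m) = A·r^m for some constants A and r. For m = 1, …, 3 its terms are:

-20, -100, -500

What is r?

Consecutive ratio: -100/(-20) = 5, and -500/(-100) = 5, so r = 5.
Then A·5^1 = -20 gives A = -4, and T(m) = -4·5^m.

5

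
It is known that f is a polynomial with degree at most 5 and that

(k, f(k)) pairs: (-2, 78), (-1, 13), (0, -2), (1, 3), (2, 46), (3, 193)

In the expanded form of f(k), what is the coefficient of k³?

-1

Write f(k) = ak^5 + bk^4 + ck³ + dk² + ek + p; the 6 given values yield a linear system in the 6 coefficients.
Solving, the leading coefficient vanishes, and f(k) = 2k^4 - k³ + 8k² - 4k - 2.
The coefficient of k³ is -1.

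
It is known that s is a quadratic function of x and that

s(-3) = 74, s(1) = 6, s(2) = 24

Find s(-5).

Write s(x) = ax² + bx + c; the 3 given values yield a linear system in the 3 coefficients.
Solving, s(x) = 7x² - 3x + 2.
Then s(-5) = 192.

192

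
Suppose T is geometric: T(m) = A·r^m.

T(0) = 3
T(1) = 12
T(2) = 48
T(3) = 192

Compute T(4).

Consecutive ratio: 12/3 = 4, and 48/12 = 4, so r = 4.
Then A·4^0 = 3 gives A = 3, and T(m) = 3·4^m.
T(4) = 3·4^4 = 768.

768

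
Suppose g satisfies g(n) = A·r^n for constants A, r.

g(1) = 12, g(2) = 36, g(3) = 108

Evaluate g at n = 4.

Consecutive ratio: 36/12 = 3, and 108/36 = 3, so r = 3.
Then A·3^1 = 12 gives A = 4, and g(n) = 4·3^n.
g(4) = 4·3^4 = 324.

324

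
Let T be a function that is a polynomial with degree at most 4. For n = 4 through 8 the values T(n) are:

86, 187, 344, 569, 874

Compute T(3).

Write T(n) = an^4 + bn³ + cn² + dn + e; the 5 given values yield a linear system in the 5 coefficients.
Solving, the leading coefficient vanishes, and T(n) = 2n³ - 2n² - 3n + 2.
Then T(3) = 29.

29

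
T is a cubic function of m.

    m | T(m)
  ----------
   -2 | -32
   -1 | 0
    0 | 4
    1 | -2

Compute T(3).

Write T(m) = am³ + bm² + cm + d; the 4 given values yield a linear system in the 4 coefficients.
Solving, T(m) = 3m³ - 5m² - 4m + 4.
Then T(3) = 28.

28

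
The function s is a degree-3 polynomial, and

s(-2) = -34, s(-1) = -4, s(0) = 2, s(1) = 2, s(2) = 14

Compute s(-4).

First differences: 30, 6, 0, 12. Second differences: -24, -6, 12. Third differences: 18, 18.
Level-3 differences are constant, so s has degree 3.
Fitting a degree-3 polynomial gives s(m) = 3m³ - 3m² + 2.
Then s(-4) = -238.

-238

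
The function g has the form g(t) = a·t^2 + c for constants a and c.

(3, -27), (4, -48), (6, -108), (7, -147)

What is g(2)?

From g(3) = -27 and g(4) = -48: 9a + c = -27 and 16a + c = -48.
Subtracting: 7a = -21, so a = -3; then c = -27 − (-3)·9 = 0.
So g(t) = -3t² + 0, and g(2) = -12.

-12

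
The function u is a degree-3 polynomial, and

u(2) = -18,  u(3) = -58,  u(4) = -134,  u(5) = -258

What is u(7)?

-698

Write u(k) = ak³ + bk² + ck + d; the 4 given values yield a linear system in the 4 coefficients.
Solving, u(k) = -2k³ - 2k + 2.
Then u(7) = -698.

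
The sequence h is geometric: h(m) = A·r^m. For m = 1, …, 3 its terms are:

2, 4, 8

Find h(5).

32

Consecutive ratio: 4/2 = 2, and 8/4 = 2, so r = 2.
Then A·2^1 = 2 gives A = 1, and h(m) = 1·2^m.
h(5) = 1·2^5 = 32.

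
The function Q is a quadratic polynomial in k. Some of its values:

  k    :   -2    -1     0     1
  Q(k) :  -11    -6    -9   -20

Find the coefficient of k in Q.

First differences: 5, -3, -11. Second differences: -8, -8.
Level-2 differences are constant, so Q has degree 2.
Fitting a degree-2 polynomial gives Q(k) = -4k² - 7k - 9.
The coefficient of k is -7.

-7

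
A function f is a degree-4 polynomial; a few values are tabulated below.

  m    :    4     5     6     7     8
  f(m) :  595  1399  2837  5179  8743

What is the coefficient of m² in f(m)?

0

Write f(m) = am^4 + bm³ + cm² + dm + e; the 5 given values yield a linear system in the 5 coefficients.
Solving, f(m) = 2m^4 + m³ + 5m - 1.
The coefficient of m² is 0.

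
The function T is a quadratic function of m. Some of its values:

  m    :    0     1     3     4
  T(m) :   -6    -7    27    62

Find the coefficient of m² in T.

6

Write T(m) = am² + bm + c; the 4 given values yield a linear system in the 3 coefficients.
Solving, T(m) = 6m² - 7m - 6.
The coefficient of m² is 6.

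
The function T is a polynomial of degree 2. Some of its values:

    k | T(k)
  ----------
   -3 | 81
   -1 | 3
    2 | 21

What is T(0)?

Write T(k) = ak² + bk + c; the 3 given values yield a linear system in the 3 coefficients.
Solving, T(k) = 9k² - 3k - 9.
The constant term is T(0) = -9.

-9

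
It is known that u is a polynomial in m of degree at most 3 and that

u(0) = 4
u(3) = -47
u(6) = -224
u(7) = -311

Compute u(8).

Write u(m) = am³ + bm² + cm + d; the 4 given values yield a linear system in the 4 coefficients.
Solving, the leading coefficient vanishes, and u(m) = -7m² + 4m + 4.
Then u(8) = -412.

-412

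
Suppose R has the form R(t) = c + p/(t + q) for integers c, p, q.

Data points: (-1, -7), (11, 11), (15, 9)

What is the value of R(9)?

13

(R(t) − c)(t + q) = p for each data point; the three points give a linear system in c and q, then p follows.
Solving: c = 5, q = -3, p = 48, so R(t) = 5 + 48/(t − 3).
Then R(9) = 5 + 48/6 = 13.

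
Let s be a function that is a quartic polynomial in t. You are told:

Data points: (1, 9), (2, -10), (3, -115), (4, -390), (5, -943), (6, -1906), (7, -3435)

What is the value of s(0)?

First differences: -19, -105, -275, -553, -963, -1529. Second differences: -86, -170, -278, -410, -566. Third differences: -84, -108, -132, -156. Fourth differences: -24, -24, -24.
Level-4 differences are constant, so s has degree 4.
Fitting a degree-4 polynomial gives s(t) = -t^4 - 4t³ + 6t² + 6t + 2.
Then s(0) = 2.

2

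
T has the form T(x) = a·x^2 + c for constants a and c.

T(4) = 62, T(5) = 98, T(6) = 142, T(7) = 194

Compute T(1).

From T(4) = 62 and T(5) = 98: 16a + c = 62 and 25a + c = 98.
Subtracting: 9a = 36, so a = 4; then c = 62 − 4·16 = -2.
So T(x) = 4x² − 2, and T(1) = 2.

2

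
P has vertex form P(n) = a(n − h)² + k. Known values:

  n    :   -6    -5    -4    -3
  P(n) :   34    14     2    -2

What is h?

-3

First differences -20, -12, -4; second difference 8 = 2a, so a = 4.
Expanding, the n-coefficient is −2ah = -8h; matching it to the data gives h = -3, and then k = -2.
So P(n) = 4(n + 3)² − 2.
Hence h = -3.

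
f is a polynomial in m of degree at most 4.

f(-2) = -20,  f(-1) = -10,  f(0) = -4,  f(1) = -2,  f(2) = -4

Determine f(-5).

-74

First differences: 10, 6, 2, -2. Second differences: -4, -4, -4.
Level-2 differences are constant, so f has degree 2.
Fitting a degree-2 polynomial gives f(m) = -2m² + 4m - 4.
Then f(-5) = -74.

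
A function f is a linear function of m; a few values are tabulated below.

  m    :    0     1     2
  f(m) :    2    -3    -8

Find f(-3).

17

First differences: -5, -5.
Level-1 differences are constant, so f has degree 1.
Fitting a degree-1 polynomial gives f(m) = -5m + 2.
Then f(-3) = 17.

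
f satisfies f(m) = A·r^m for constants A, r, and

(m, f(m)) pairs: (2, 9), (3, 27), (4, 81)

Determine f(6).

729

Consecutive ratio: 27/9 = 3, and 81/27 = 3, so r = 3.
Then A·3^2 = 9 gives A = 1, and f(m) = 1·3^m.
f(6) = 1·3^6 = 729.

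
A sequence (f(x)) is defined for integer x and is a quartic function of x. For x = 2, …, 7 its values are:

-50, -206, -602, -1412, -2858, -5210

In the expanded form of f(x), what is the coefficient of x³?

-1

First differences: -156, -396, -810, -1446, -2352. Second differences: -240, -414, -636, -906. Third differences: -174, -222, -270. Fourth differences: -48, -48.
Level-4 differences are constant, so f has degree 4.
Fitting a degree-4 polynomial gives f(x) = -2x^4 - x³ - x² - 2x - 2.
The coefficient of x³ is -1.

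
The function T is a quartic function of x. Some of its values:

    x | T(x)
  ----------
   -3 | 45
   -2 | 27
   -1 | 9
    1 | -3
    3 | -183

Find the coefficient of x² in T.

Write T(x) = ax^4 + bx³ + cx² + dx + e; the 5 given values yield a linear system in the 5 coefficients.
Solving, T(x) = -x^4 - 4x³ + x² - 2x + 3.
The coefficient of x² is 1.

1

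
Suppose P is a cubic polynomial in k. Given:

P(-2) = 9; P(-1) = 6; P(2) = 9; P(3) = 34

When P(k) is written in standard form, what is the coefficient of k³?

1

Write P(k) = ak³ + bk² + ck + d; the 4 given values yield a linear system in the 4 coefficients.
Solving, P(k) = k³ + 2k² - 4k + 1.
The coefficient of k³ is 1.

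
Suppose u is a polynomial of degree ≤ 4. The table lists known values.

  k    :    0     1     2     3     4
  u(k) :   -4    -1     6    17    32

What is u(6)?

74

Write u(k) = ak^4 + bk³ + ck² + dk + e; the 5 given values yield a linear system in the 5 coefficients.
Solving, the top 2 coefficients vanish, and u(k) = 2k² + k - 4.
Then u(6) = 74.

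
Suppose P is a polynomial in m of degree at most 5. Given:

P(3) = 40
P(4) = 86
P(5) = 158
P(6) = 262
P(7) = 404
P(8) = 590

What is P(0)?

-2

First differences: 46, 72, 104, 142, 186. Second differences: 26, 32, 38, 44. Third differences: 6, 6, 6.
Level-3 differences are constant, so P has degree 3.
Fitting a degree-3 polynomial gives P(m) = m³ + m² + 2m - 2.
The constant term is P(0) = -2.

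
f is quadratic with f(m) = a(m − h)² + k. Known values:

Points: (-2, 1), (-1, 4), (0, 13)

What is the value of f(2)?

49

First differences 3, 9; second difference 6 = 2a, so a = 3.
Expanding, the m-coefficient is −2ah = -6h; matching it to the data gives h = -2, and then k = 1.
So f(m) = 3(m + 2)² + 1.
f(2) = 3·4² + 1 = 49.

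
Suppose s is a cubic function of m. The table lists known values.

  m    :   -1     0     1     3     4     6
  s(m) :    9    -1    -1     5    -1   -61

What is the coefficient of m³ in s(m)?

-1

Write s(m) = am³ + bm² + cm + d; the 6 given values yield a linear system in the 4 coefficients.
Solving, s(m) = -m³ + 5m² - 4m - 1.
The coefficient of m³ is -1.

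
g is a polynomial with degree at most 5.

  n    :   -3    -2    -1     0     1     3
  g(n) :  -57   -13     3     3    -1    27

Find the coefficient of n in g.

Write g(n) = an^5 + bn^4 + cn³ + dn² + en + p; the 6 given values yield a linear system in the 6 coefficients.
Solving, the top 2 coefficients vanish, and g(n) = 2n³ - 2n² - 4n + 3.
The coefficient of n is -4.

-4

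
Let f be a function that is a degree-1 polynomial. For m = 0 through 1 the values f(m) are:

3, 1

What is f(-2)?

7

Write f(m) = am + b; the 2 given values yield a linear system in the 2 coefficients.
Solving, f(m) = -2m + 3.
Then f(-2) = 7.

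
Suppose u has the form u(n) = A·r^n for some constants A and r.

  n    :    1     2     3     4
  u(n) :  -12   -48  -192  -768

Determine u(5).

-3072

Consecutive ratio: -48/(-12) = 4, and -192/(-48) = 4, so r = 4.
Then A·4^1 = -12 gives A = -3, and u(n) = -3·4^n.
u(5) = -3·4^5 = -3072.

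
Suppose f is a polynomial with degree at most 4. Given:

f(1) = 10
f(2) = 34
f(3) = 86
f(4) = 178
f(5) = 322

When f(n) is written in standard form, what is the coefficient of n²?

2

First differences: 24, 52, 92, 144. Second differences: 28, 40, 52. Third differences: 12, 12.
Level-3 differences are constant, so f has degree 3.
Fitting a degree-3 polynomial gives f(n) = 2n³ + 2n² + 4n + 2.
The coefficient of n² is 2.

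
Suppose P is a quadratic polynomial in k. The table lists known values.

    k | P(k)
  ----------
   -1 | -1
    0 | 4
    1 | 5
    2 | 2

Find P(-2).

-10

Write P(k) = ak² + bk + c; the 4 given values yield a linear system in the 3 coefficients.
Solving, P(k) = -2k² + 3k + 4.
Then P(-2) = -10.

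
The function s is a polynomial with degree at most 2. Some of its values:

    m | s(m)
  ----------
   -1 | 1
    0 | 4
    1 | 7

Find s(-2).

-2

Write s(m) = am² + bm + c; the 3 given values yield a linear system in the 3 coefficients.
Solving, the leading coefficient vanishes, and s(m) = 3m + 4.
Then s(-2) = -2.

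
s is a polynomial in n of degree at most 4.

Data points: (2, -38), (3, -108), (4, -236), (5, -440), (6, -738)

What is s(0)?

Write s(n) = an^4 + bn³ + cn² + dn + e; the 5 given values yield a linear system in the 5 coefficients.
Solving, the leading coefficient vanishes, and s(n) = -3n³ - 2n² - 3n.
Then s(0) = 0.

0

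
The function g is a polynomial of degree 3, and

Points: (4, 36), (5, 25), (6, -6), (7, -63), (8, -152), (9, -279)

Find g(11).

-671

First differences: -11, -31, -57, -89, -127. Second differences: -20, -26, -32, -38. Third differences: -6, -6, -6.
Level-3 differences are constant, so g has degree 3.
Fitting a degree-3 polynomial gives g(t) = -t³ + 5t² + 5t.
Then g(11) = -671.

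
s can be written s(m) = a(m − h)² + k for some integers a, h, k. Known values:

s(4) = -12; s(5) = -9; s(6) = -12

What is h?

5

First differences 3, -3; second difference -6 = 2a, so a = -3.
Expanding, the m-coefficient is −2ah = 6h; matching it to the data gives h = 5, and then k = -9.
So s(m) = -3(m − 5)² − 9.
Hence h = 5.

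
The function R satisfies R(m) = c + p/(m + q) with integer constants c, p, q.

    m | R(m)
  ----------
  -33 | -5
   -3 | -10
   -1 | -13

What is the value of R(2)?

-40

(R(m) − c)(m + q) = p for each data point; the three points give a linear system in c and q, then p follows.
Solving: c = -4, q = -3, p = 36, so R(m) = -4 + 36/(m − 3).
Then R(2) = -4 + 36/(-1) = -40.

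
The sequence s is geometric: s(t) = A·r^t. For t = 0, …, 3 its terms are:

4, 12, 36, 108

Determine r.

Consecutive ratio: 12/4 = 3, and 36/12 = 3, so r = 3.
Then A·3^0 = 4 gives A = 4, and s(t) = 4·3^t.

3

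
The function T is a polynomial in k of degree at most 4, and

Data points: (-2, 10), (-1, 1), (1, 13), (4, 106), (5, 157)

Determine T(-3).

Write T(k) = ak^4 + bk³ + ck² + dk + e; the 5 given values yield a linear system in the 5 coefficients.
Solving, the top 2 coefficients vanish, and T(k) = 5k² + 6k + 2.
Then T(-3) = 29.

29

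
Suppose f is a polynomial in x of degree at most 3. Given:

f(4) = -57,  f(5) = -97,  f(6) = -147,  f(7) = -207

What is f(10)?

Write f(x) = ax³ + bx² + cx + d; the 4 given values yield a linear system in the 4 coefficients.
Solving, the leading coefficient vanishes, and f(x) = -5x² + 5x + 3.
Then f(10) = -447.

-447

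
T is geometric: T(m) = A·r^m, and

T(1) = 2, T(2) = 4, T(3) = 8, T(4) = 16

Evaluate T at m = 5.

Consecutive ratio: 4/2 = 2, and 8/4 = 2, so r = 2.
Then A·2^1 = 2 gives A = 1, and T(m) = 1·2^m.
T(5) = 1·2^5 = 32.

32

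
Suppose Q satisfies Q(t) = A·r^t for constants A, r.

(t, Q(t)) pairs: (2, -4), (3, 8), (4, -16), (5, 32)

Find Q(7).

128

Consecutive ratio: 8/(-4) = -2, and -16/8 = -2, so r = -2.
Then A·(-2)^2 = -4 gives A = -1, and Q(t) = -1·(-2)^t.
Q(7) = -1·(-2)^7 = 128.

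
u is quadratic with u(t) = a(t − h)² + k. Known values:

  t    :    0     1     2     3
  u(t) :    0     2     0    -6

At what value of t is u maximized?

First differences 2, -2, -6; second difference -4 = 2a, so a = -2.
Expanding, the t-coefficient is −2ah = 4h; matching it to the data gives h = 1, and then k = 2.
So u(t) = -2(t − 1)² + 2.
Hence h = 1.

1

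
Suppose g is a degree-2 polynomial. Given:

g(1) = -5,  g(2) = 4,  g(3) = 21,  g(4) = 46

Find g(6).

Write g(m) = am² + bm + c; the 4 given values yield a linear system in the 3 coefficients.
Solving, g(m) = 4m² - 3m - 6.
Then g(6) = 120.

120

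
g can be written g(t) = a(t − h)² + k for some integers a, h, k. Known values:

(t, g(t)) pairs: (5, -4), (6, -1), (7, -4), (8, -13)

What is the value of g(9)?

-28

First differences 3, -3, -9; second difference -6 = 2a, so a = -3.
Expanding, the t-coefficient is −2ah = 6h; matching it to the data gives h = 6, and then k = -1.
So g(t) = -3(t − 6)² − 1.
g(9) = -3·3² − 1 = -28.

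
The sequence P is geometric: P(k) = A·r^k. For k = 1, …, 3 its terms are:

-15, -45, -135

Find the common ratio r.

Consecutive ratio: -45/(-15) = 3, and -135/(-45) = 3, so r = 3.
Then A·3^1 = -15 gives A = -5, and P(k) = -5·3^k.

3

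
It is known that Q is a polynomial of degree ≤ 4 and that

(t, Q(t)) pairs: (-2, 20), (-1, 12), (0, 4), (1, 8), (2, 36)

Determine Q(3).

First differences: -8, -8, 4, 28. Second differences: 0, 12, 24. Third differences: 12, 12.
Level-3 differences are constant, so Q has degree 3.
Extending the table by one column gives the next first difference 64, so Q(3) = 36 + 64 = 100.

100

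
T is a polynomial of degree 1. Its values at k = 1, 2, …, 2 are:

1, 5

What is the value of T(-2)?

Write T(k) = ak + b; the 2 given values yield a linear system in the 2 coefficients.
Solving, T(k) = 4k - 3.
Then T(-2) = -11.

-11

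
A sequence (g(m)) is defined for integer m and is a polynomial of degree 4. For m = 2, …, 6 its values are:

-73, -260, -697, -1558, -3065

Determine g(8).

-9145

Write g(m) = am^4 + bm³ + cm² + dm + e; the 5 given values yield a linear system in the 5 coefficients.
Solving, g(m) = -2m^4 - m³ - 6m² - 8m + 7.
Then g(8) = -9145.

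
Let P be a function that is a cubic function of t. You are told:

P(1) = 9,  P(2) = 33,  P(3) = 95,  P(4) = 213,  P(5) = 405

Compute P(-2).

First differences: 24, 62, 118, 192. Second differences: 38, 56, 74. Third differences: 18, 18.
Level-3 differences are constant, so P has degree 3.
Fitting a degree-3 polynomial gives P(t) = 3t³ + t² + 5.
Then P(-2) = -15.

-15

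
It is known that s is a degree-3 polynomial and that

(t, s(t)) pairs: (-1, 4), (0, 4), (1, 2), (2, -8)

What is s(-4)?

52

Write s(t) = at³ + bt² + ct + d; the 4 given values yield a linear system in the 4 coefficients.
Solving, s(t) = -t³ - t² + 4.
Then s(-4) = 52.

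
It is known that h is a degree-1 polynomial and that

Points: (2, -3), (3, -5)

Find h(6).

-11

Write h(x) = ax + b; the 2 given values yield a linear system in the 2 coefficients.
Solving, h(x) = -2x + 1.
Then h(6) = -11.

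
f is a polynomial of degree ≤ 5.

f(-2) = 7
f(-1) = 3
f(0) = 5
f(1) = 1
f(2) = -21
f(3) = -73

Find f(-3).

29

First differences: -4, 2, -4, -22, -52. Second differences: 6, -6, -18, -30. Third differences: -12, -12, -12.
Level-3 differences are constant, so f has degree 3.
Fitting a degree-3 polynomial gives f(m) = -2m³ - 3m² + m + 5.
Then f(-3) = 29.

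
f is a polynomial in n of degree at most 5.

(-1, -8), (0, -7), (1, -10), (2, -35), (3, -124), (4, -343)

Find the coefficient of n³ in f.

First differences: 1, -3, -25, -89, -219. Second differences: -4, -22, -64, -130. Third differences: -18, -42, -66. Fourth differences: -24, -24.
Level-4 differences are constant, so f has degree 4.
Fitting a degree-4 polynomial gives f(n) = -n^4 - n³ - n² - 7.
The coefficient of n³ is -1.

-1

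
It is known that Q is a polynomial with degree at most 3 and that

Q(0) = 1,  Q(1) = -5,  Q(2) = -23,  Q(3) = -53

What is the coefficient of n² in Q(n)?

-6

Write Q(n) = an³ + bn² + cn + d; the 4 given values yield a linear system in the 4 coefficients.
Solving, the leading coefficient vanishes, and Q(n) = -6n² + 1.
The coefficient of n² is -6.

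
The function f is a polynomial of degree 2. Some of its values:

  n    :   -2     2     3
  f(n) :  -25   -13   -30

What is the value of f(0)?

Write f(n) = an² + bn + c; the 3 given values yield a linear system in the 3 coefficients.
Solving, f(n) = -4n² + 3n - 3.
Then f(0) = -3.

-3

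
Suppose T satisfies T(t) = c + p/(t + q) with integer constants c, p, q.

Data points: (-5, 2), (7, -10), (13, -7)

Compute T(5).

-13

(T(t) − c)(t + q) = p for each data point; the three points give a linear system in c and q, then p follows.
Solving: c = -4, q = -1, p = -36, so T(t) = -4 − 36/(t − 1).
Then T(5) = -4 − 36/4 = -13.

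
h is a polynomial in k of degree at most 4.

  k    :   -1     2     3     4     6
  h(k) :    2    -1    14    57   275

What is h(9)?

Write h(k) = ak^4 + bk³ + ck² + dk + e; the 5 given values yield a linear system in the 5 coefficients.
Solving, the leading coefficient vanishes, and h(k) = 2k³ - 4k² - 3k + 5.
Then h(9) = 1112.

1112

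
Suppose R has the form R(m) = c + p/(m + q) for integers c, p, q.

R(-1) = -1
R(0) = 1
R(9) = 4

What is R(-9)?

7

(R(m) − c)(m + q) = p for each data point; the three points give a linear system in c and q, then p follows.
Solving: c = 5, q = 3, p = -12, so R(m) = 5 − 12/(m + 3).
Then R(-9) = 5 − 12/(-6) = 7.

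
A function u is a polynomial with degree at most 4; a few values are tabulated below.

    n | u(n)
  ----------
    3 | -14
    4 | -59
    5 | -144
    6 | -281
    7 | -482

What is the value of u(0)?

First differences: -45, -85, -137, -201. Second differences: -40, -52, -64. Third differences: -12, -12.
Level-3 differences are constant, so u has degree 3.
Fitting a degree-3 polynomial gives u(n) = -2n³ + 4n² + n + 1.
Then u(0) = 1.

1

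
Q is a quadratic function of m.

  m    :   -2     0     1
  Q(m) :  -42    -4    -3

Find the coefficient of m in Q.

7

Write Q(m) = am² + bm + c; the 3 given values yield a linear system in the 3 coefficients.
Solving, Q(m) = -6m² + 7m - 4.
The coefficient of m is 7.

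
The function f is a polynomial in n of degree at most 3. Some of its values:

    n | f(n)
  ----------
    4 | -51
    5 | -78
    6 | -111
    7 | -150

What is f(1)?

First differences: -27, -33, -39. Second differences: -6, -6.
Level-2 differences are constant, so f has degree 2.
Fitting a degree-2 polynomial gives f(n) = -3n² - 3.
Then f(1) = -6.

-6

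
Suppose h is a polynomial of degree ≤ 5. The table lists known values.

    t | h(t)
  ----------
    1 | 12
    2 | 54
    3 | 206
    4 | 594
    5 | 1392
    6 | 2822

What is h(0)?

2

First differences: 42, 152, 388, 798, 1430. Second differences: 110, 236, 410, 632. Third differences: 126, 174, 222. Fourth differences: 48, 48.
Level-4 differences are constant, so h has degree 4.
Fitting a degree-4 polynomial gives h(t) = 2t^4 + t³ - t² + 8t + 2.
The constant term is h(0) = 2.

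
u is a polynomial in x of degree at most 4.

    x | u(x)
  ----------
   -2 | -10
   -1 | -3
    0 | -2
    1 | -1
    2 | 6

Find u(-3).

Write u(x) = ax^4 + bx³ + cx² + dx + e; the 5 given values yield a linear system in the 5 coefficients.
Solving, the leading coefficient vanishes, and u(x) = x³ - 2.
Then u(-3) = -29.

-29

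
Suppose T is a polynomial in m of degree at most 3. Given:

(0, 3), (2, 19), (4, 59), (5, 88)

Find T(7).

164

Write T(m) = am³ + bm² + cm + d; the 4 given values yield a linear system in the 4 coefficients.
Solving, the leading coefficient vanishes, and T(m) = 3m² + 2m + 3.
Then T(7) = 164.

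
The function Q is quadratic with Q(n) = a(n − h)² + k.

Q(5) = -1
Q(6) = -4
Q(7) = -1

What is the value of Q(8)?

8

First differences -3, 3; second difference 6 = 2a, so a = 3.
Expanding, the n-coefficient is −2ah = -6h; matching it to the data gives h = 6, and then k = -4.
So Q(n) = 3(n − 6)² − 4.
Q(8) = 3·2² − 4 = 8.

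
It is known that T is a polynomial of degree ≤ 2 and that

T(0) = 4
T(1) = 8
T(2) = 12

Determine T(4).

First differences: 4, 4.
Level-1 differences are constant, so T has degree 1.
Fitting a degree-1 polynomial gives T(x) = 4x + 4.
Then T(4) = 20.

20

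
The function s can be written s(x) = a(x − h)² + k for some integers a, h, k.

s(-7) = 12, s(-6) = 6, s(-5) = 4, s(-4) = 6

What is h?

First differences -6, -2, 2; second difference 4 = 2a, so a = 2.
Expanding, the x-coefficient is −2ah = -4h; matching it to the data gives h = -5, and then k = 4.
So s(x) = 2(x + 5)² + 4.
Hence h = -5.

-5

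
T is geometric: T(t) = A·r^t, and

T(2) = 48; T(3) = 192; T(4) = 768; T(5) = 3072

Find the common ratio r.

4

Consecutive ratio: 192/48 = 4, and 768/192 = 4, so r = 4.
Then A·4^2 = 48 gives A = 3, and T(t) = 3·4^t.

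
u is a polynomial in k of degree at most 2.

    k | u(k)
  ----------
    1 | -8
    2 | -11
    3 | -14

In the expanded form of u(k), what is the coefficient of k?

First differences: -3, -3.
Level-1 differences are constant, so u has degree 1.
Fitting a degree-1 polynomial gives u(k) = -3k - 5.
The coefficient of k is -3.

-3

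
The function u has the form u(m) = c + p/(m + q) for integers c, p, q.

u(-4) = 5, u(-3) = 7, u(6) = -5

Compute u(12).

-3

(u(m) − c)(m + q) = p for each data point; the three points give a linear system in c and q, then p follows.
Solving: c = -1, q = 0, p = -24, so u(m) = -1 − 24/(m + 0).
Then u(12) = -1 − 24/12 = -3.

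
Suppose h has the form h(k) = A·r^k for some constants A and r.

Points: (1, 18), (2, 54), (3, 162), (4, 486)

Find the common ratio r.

3

Consecutive ratio: 54/18 = 3, and 162/54 = 3, so r = 3.
Then A·3^1 = 18 gives A = 6, and h(k) = 6·3^k.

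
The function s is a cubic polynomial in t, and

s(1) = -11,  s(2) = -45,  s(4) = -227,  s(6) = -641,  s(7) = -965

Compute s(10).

-2549

Write s(t) = at³ + bt² + ct + d; the 5 given values yield a linear system in the 4 coefficients.
Solving, s(t) = -2t³ - 5t² - 5t + 1.
Then s(10) = -2549.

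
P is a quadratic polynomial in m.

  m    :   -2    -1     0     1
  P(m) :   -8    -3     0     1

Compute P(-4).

First differences: 5, 3, 1. Second differences: -2, -2.
Level-2 differences are constant, so P has degree 2.
Fitting a degree-2 polynomial gives P(m) = -m² + 2m.
Then P(-4) = -24.

-24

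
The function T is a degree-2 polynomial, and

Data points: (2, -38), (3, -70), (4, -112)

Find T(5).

-164

Write T(n) = an² + bn + c; the 3 given values yield a linear system in the 3 coefficients.
Solving, T(n) = -5n² - 7n - 4.
Then T(5) = -164.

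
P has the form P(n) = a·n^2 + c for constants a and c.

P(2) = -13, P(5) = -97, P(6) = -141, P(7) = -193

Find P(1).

From P(2) = -13 and P(5) = -97: 4a + c = -13 and 25a + c = -97.
Subtracting: 21a = -84, so a = -4; then c = -13 − (-4)·4 = 3.
So P(n) = -4n² + 3, and P(1) = -1.

-1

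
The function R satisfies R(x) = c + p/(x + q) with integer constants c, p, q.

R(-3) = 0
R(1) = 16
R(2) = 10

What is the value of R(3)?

(R(x) − c)(x + q) = p for each data point; the three points give a linear system in c and q, then p follows.
Solving: c = 4, q = 0, p = 12, so R(x) = 4 + 12/(x + 0).
Then R(3) = 4 + 12/3 = 8.

8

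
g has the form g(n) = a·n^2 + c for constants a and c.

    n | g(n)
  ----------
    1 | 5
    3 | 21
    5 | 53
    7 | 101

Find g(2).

From g(1) = 5 and g(3) = 21: 1a + c = 5 and 9a + c = 21.
Subtracting: 8a = 16, so a = 2; then c = 5 − 2·1 = 3.
So g(n) = 2n² + 3, and g(2) = 11.

11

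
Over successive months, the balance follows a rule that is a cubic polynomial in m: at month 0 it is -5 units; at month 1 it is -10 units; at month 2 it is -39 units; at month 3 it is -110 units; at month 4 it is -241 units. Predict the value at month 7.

-1174

Write the value at m as u(m).
Write u(m) = am³ + bm² + cm + d; the 5 given values yield a linear system in the 4 coefficients.
Solving, u(m) = -3m³ - 3m² + m - 5.
Then u(7) = -1174.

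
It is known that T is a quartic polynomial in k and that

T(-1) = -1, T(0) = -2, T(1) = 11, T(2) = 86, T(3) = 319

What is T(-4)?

326

Write T(k) = ak^4 + bk³ + ck² + dk + e; the 5 given values yield a linear system in the 5 coefficients.
Solving, T(k) = 2k^4 + 4k³ + 5k² + 2k - 2.
Then T(-4) = 326.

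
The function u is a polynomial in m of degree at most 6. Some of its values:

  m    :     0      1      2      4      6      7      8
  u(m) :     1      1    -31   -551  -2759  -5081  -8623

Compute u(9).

Write u(m) = am^6 + bm^5 + cm^4 + dm³ + em² + pm + q; the 7 given values yield a linear system in the 7 coefficients.
Solving, the top 2 coefficients vanish, and u(m) = -2m^4 - m³ + m² + 2m + 1.
Then u(9) = -13751.

-13751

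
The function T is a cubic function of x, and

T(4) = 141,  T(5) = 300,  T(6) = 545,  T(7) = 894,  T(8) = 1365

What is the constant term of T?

5

First differences: 159, 245, 349, 471. Second differences: 86, 104, 122. Third differences: 18, 18.
Level-3 differences are constant, so T has degree 3.
Fitting a degree-3 polynomial gives T(x) = 3x³ - 2x² - 6x + 5.
The constant term is T(0) = 5.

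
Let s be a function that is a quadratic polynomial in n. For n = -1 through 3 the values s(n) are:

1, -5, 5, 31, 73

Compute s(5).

205

First differences: -6, 10, 26, 42. Second differences: 16, 16, 16.
Level-2 differences are constant, so s has degree 2.
Fitting a degree-2 polynomial gives s(n) = 8n² + 2n - 5.
Then s(5) = 205.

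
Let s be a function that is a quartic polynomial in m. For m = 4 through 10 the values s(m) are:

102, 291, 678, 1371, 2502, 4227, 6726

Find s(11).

First differences: 189, 387, 693, 1131, 1725, 2499. Second differences: 198, 306, 438, 594, 774. Third differences: 108, 132, 156, 180. Fourth differences: 24, 24, 24.
Level-4 differences are constant, so s has degree 4.
Fitting a degree-4 polynomial gives s(m) = m^4 - 4m³ + 8m² - 8m + 6.
Then s(11) = 10203.

10203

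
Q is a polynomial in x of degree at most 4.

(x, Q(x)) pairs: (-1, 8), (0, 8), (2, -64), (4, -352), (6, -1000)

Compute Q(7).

-1504

Write Q(x) = ax^4 + bx³ + cx² + dx + e; the 5 given values yield a linear system in the 5 coefficients.
Solving, the leading coefficient vanishes, and Q(x) = -3x³ - 9x² - 6x + 8.
Then Q(7) = -1504.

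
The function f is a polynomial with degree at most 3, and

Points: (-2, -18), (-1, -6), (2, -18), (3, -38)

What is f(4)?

-66

Write f(m) = am³ + bm² + cm + d; the 4 given values yield a linear system in the 4 coefficients.
Solving, the leading coefficient vanishes, and f(m) = -4m² - 2.
Then f(4) = -66.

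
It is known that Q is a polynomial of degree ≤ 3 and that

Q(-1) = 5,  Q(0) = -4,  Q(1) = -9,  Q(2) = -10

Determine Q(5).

11

Write Q(n) = an³ + bn² + cn + d; the 4 given values yield a linear system in the 4 coefficients.
Solving, the leading coefficient vanishes, and Q(n) = 2n² - 7n - 4.
Then Q(5) = 11.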